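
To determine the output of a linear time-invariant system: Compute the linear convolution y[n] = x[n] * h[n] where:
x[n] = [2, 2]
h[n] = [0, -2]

y[n] = sum_k x[k]*h[n-k]. Output length = len(x) + len(h) - 1 = 2 + 2 - 1 = 3.
y[0] = 2*0 = 0
y[1] = 2*0 + 2*-2 = -4
y[2] = 2*-2 = -4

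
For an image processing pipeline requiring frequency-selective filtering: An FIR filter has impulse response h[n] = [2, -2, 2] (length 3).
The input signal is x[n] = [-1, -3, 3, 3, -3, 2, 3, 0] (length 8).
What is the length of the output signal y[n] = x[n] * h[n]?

For linear convolution, the output length is:
len(y) = len(x) + len(h) - 1 = 8 + 3 - 1 = 10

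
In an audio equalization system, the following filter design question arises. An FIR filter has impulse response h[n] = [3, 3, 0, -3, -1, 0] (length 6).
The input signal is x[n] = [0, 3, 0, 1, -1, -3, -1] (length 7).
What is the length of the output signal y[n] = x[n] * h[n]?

For linear convolution, the output length is:
len(y) = len(x) + len(h) - 1 = 7 + 6 - 1 = 12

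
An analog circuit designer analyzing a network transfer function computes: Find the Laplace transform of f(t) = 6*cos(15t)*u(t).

Standard pair: cos(wt)*u(t) <-> s/(s^2+w^2)
With w = 15: L{6*cos(15t)*u(t)} = 6s/(s^2+225)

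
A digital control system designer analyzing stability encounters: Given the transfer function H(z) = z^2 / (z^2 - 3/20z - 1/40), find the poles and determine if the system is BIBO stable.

Poles are roots of the denominator: z^2 - 3/20z - 1/40 = 0.
Quadratic formula: z = [-(-3/20) +/- sqrt((-3/20)^2 - 4*(-1/40))] / 2
Discriminant = 9/400 + 1/10 = 49/400; sqrt = 7/20.
z = (3/20 +/- 7/20) / 2 => z = 1/4 or z = -1/10.
|p1| = 1/10, |p2| = 1/4.
For BIBO stability, all poles must lie inside the unit circle (|p| < 1).
System is STABLE since both |p| < 1.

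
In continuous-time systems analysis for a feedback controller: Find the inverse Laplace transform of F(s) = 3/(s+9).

Standard pair: k/(s+a) <-> k*e^(-at)*u(t)
With k=3, a=9: f(t) = 3*e^(-9t)*u(t)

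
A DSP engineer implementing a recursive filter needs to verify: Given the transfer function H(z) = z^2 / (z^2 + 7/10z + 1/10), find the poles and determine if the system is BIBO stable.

Poles are roots of the denominator: z^2 + 7/10z + 1/10 = 0.
Quadratic formula: z = [-(7/10) +/- sqrt((7/10)^2 - 4*(1/10))] / 2
Discriminant = 49/100 - 2/5 = 9/100; sqrt = 3/10.
z = (-7/10 +/- 3/10) / 2 => z = -1/5 or z = -1/2.
|p1| = 1/2, |p2| = 1/5.
For BIBO stability, all poles must lie inside the unit circle (|p| < 1).
System is STABLE since both |p| < 1.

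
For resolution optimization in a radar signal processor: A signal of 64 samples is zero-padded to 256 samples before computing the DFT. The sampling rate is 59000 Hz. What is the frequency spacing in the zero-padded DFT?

Original DFT: N = 64, resolution = f_s/N = 59000/64 = 7375/8 Hz
Zero-padded DFT: N = 256, resolution = f_s/N = 59000/256 = 7375/32 Hz
Zero-padding interpolates the spectrum (finer frequency grid)
but does NOT improve the true spectral resolution (ability to resolve close frequencies).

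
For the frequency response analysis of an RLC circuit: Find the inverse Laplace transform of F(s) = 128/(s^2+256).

Standard pair: w/(s^2+w^2) <-> sin(wt)*u(t)
Recognize w^2 = 256, so w = 16; numerator 128 = 8*16.
f(t) = 8*sin(16t)*u(t)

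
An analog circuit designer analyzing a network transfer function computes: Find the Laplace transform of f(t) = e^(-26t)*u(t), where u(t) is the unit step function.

Standard Laplace transform pair:
e^(-at)*u(t) <-> 1/(s+a)
With a = 26: L{e^(-26t)*u(t)} = 1/(s+26), ROC: Re(s) > -26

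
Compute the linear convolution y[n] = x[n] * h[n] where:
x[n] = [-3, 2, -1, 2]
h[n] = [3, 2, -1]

y[n] = sum_k x[k]*h[n-k]. Output length = len(x) + len(h) - 1 = 4 + 3 - 1 = 6.
y[0] = -3*3 = -9
y[1] = 2*3 + -3*2 = 0
y[2] = -1*3 + 2*2 + -3*-1 = 4
y[3] = 2*3 + -1*2 + 2*-1 = 2
y[4] = 2*2 + -1*-1 = 5
y[5] = 2*-1 = -2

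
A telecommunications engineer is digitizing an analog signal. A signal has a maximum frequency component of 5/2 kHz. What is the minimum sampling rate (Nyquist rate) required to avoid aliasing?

By the Nyquist-Shannon sampling theorem,
the minimum sampling rate (Nyquist rate) must be at least 2 * f_max.
Nyquist rate = 2 * 5/2 kHz = 5 kHz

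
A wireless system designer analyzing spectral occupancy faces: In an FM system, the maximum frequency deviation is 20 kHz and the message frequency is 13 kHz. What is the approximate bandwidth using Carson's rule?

Carson's rule: BW = 2*(delta_f + f_m)
= 2*(20 + 13) kHz = 66 kHz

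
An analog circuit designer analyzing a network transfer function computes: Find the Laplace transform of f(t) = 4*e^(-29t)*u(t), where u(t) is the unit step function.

Standard Laplace transform pair:
e^(-at)*u(t) <-> 1/(s+a)
With a = 29: L{4*e^(-29t)*u(t)} = 4/(s+29), ROC: Re(s) > -29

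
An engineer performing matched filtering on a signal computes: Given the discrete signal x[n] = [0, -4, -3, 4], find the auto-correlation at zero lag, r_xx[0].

The auto-correlation at zero lag r_xx[0] equals the signal energy.
r_xx[0] = sum of x[n]^2 = 0^2 + (-4)^2 + (-3)^2 + 4^2
= 0 + 16 + 9 + 16 = 41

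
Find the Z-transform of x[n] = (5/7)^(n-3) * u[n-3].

Time-shifting property: if X(z) = Z{x[n]}, then Z{x[n-d]} = z^(-d) * X(z)
X(z) = z/(z - 5/7) for x[n] = (5/7)^n * u[n]
Z{x[n-3]} = z^(-3) * z/(z - 5/7) = z^(-2)/(z - 5/7)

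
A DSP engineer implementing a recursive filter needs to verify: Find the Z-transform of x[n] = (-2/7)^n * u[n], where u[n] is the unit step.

The Z-transform of a^n * u[n] is z/(z-a) for |z| > |a|.
Here a = -2/7, so X(z) = z/(z - (-2/7)) = 7z/(7z + 2)
ROC: |z| > 2/7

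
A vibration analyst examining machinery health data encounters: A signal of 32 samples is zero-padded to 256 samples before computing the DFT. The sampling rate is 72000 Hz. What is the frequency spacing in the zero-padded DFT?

Original DFT: N = 32, resolution = f_s/N = 72000/32 = 2250 Hz
Zero-padded DFT: N = 256, resolution = f_s/N = 72000/256 = 1125/4 Hz
Zero-padding interpolates the spectrum (finer frequency grid)
but does NOT improve the true spectral resolution (ability to resolve close frequencies).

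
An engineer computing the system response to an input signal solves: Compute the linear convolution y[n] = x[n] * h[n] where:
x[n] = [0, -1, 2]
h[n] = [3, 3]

y[n] = sum_k x[k]*h[n-k]. Output length = len(x) + len(h) - 1 = 3 + 2 - 1 = 4.
y[0] = 0*3 = 0
y[1] = -1*3 + 0*3 = -3
y[2] = 2*3 + -1*3 = 3
y[3] = 2*3 = 6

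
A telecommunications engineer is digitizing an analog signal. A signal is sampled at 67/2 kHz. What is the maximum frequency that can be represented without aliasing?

The maximum frequency that can be represented without aliasing
is the Nyquist frequency: f_max = f_s / 2 = 67/2 kHz / 2 = 67/4 kHz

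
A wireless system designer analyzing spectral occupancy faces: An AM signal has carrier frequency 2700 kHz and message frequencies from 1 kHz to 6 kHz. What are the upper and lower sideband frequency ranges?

Upper sideband (USB) = fc + [fm_low, fm_high] = 2700 + [1, 6] = [2701, 2706] kHz
Lower sideband (LSB) = fc - [fm_high, fm_low] = 2700 - [6, 1] = [2694, 2699] kHz
Total occupied spectrum: 2694 kHz to 2706 kHz (plus carrier at 2700 kHz)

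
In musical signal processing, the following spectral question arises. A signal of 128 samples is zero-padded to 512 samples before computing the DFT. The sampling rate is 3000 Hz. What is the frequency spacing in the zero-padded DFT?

Original DFT: N = 128, resolution = f_s/N = 3000/128 = 375/16 Hz
Zero-padded DFT: N = 512, resolution = f_s/N = 3000/512 = 375/64 Hz
Zero-padding interpolates the spectrum (finer frequency grid)
but does NOT improve the true spectral resolution (ability to resolve close frequencies).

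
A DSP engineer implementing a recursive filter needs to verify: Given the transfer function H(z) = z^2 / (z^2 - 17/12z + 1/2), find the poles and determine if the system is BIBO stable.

Poles are roots of the denominator: z^2 - 17/12z + 1/2 = 0.
Quadratic formula: z = [-(-17/12) +/- sqrt((-17/12)^2 - 4*(1/2))] / 2
Discriminant = 289/144 - 2 = 1/144; sqrt = 1/12.
z = (17/12 +/- 1/12) / 2 => z = 3/4 or z = 2/3.
|p1| = 2/3, |p2| = 3/4.
For BIBO stability, all poles must lie inside the unit circle (|p| < 1).
System is STABLE since both |p| < 1.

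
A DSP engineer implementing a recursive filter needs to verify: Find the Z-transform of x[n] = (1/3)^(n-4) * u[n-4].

Time-shifting property: if X(z) = Z{x[n]}, then Z{x[n-d]} = z^(-d) * X(z)
X(z) = z/(z - 1/3) for x[n] = (1/3)^n * u[n]
Z{x[n-4]} = z^(-4) * z/(z - 1/3) = z^(-3)/(z - 1/3)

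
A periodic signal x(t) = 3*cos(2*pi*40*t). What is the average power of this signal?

Average power of A*cos(wt) is A^2/2.
P = 3^2 / 2 = 9/2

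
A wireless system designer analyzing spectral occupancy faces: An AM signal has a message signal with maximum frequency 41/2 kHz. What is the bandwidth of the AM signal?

In AM (double-sideband), the bandwidth is twice the message frequency.
BW = 2 * f_m = 2 * 41/2 kHz = 41 kHz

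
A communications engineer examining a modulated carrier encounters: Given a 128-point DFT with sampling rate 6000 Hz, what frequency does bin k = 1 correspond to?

The frequency of DFT bin k is: f_k = k * f_s / N
f_1 = 1 * 6000 / 128 = 375/8 Hz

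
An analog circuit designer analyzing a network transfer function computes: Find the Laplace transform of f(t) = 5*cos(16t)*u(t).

Standard pair: cos(wt)*u(t) <-> s/(s^2+w^2)
With w = 16: L{5*cos(16t)*u(t)} = 5s/(s^2+256)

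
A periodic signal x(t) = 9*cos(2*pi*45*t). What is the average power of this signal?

Average power of A*cos(wt) is A^2/2.
P = 9^2 / 2 = 81/2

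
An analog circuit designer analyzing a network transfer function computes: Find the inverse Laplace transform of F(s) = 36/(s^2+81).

Standard pair: w/(s^2+w^2) <-> sin(wt)*u(t)
Recognize w^2 = 81, so w = 9; numerator 36 = 4*9.
f(t) = 4*sin(9t)*u(t)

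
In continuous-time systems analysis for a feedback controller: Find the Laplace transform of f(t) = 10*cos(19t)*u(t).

Standard pair: cos(wt)*u(t) <-> s/(s^2+w^2)
With w = 19: L{10*cos(19t)*u(t)} = 10s/(s^2+361)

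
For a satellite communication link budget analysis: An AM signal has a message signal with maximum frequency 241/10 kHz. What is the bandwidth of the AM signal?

In AM (double-sideband), the bandwidth is twice the message frequency.
BW = 2 * f_m = 2 * 241/10 kHz = 241/5 kHz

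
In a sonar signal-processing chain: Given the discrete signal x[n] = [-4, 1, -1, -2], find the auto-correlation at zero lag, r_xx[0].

The auto-correlation at zero lag r_xx[0] equals the signal energy.
r_xx[0] = sum of x[n]^2 = (-4)^2 + 1^2 + (-1)^2 + (-2)^2
= 16 + 1 + 1 + 4 = 22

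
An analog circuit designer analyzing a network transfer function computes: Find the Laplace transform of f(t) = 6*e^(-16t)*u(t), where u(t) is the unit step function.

Standard Laplace transform pair:
e^(-at)*u(t) <-> 1/(s+a)
With a = 16: L{6*e^(-16t)*u(t)} = 6/(s+16), ROC: Re(s) > -16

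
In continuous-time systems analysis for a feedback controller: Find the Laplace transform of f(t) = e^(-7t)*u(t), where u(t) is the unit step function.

Standard Laplace transform pair:
e^(-at)*u(t) <-> 1/(s+a)
With a = 7: L{e^(-7t)*u(t)} = 1/(s+7), ROC: Re(s) > -7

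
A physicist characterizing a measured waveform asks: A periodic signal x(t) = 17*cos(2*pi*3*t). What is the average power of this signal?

Average power of A*cos(wt) is A^2/2.
P = 17^2 / 2 = 289/2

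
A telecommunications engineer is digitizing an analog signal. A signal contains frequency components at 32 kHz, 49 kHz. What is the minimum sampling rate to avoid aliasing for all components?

The highest frequency component is f_max = 49 kHz.
Nyquist rate = 2 * f_max = 2 * 49 kHz = 98 kHz.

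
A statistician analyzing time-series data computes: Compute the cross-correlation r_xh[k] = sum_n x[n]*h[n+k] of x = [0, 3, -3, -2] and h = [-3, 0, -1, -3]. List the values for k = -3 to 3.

Both sequences indexed from 0 and zero outside their support.
Lags with overlap: k = -3 to 3.
  r_xh[-3] = x[3]*h[0] = 6
  r_xh[-2] = x[2]*h[0] + x[3]*h[1] = 9
  r_xh[-1] = x[1]*h[0] + x[2]*h[1] + x[3]*h[2] = -7
  r_xh[0] = x[0]*h[0] + x[1]*h[1] + x[2]*h[2] + x[3]*h[3] = 9
  r_xh[1] = x[0]*h[1] + x[1]*h[2] + x[2]*h[3] = 6
  r_xh[2] = x[0]*h[2] + x[1]*h[3] = -9
  r_xh[3] = x[0]*h[3] = 0
r_xh = [6, 9, -7, 9, 6, -9, 0] (for k = -3, ..., 3)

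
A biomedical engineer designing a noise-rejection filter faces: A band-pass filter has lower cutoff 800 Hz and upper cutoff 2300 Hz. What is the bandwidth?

Bandwidth = f_high - f_low
= 2300 Hz - 800 Hz = 1500 Hz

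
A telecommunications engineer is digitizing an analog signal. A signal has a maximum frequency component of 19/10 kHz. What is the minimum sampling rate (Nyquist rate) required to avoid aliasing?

By the Nyquist-Shannon sampling theorem,
the minimum sampling rate (Nyquist rate) must be at least 2 * f_max.
Nyquist rate = 2 * 19/10 kHz = 19/5 kHz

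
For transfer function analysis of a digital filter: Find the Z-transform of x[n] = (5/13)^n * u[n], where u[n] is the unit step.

The Z-transform of a^n * u[n] is z/(z-a) for |z| > |a|.
Here a = 5/13, so X(z) = z/(z - (5/13)) = 13z/(13z - 5)
ROC: |z| > 5/13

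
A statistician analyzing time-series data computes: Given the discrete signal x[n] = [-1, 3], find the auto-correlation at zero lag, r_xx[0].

The auto-correlation at zero lag r_xx[0] equals the signal energy.
r_xx[0] = sum of x[n]^2 = (-1)^2 + 3^2
= 1 + 9 = 10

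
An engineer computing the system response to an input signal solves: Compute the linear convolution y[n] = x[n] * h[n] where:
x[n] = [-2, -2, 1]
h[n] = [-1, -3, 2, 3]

y[n] = sum_k x[k]*h[n-k]. Output length = len(x) + len(h) - 1 = 3 + 4 - 1 = 6.
y[0] = -2*-1 = 2
y[1] = -2*-1 + -2*-3 = 8
y[2] = 1*-1 + -2*-3 + -2*2 = 1
y[3] = 1*-3 + -2*2 + -2*3 = -13
y[4] = 1*2 + -2*3 = -4
y[5] = 1*3 = 3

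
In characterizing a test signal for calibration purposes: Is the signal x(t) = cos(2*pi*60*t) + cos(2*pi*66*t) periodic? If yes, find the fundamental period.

f1 = 60 Hz, f2 = 66 Hz
Period T1 = 1/60, T2 = 1/66
Ratio T1/T2 = 66/60, which is rational.
The signal is periodic with fundamental period T = 1/GCD(60,66) = 1/6 s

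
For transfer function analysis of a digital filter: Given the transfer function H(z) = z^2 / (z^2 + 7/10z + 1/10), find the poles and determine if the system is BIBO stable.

Poles are roots of the denominator: z^2 + 7/10z + 1/10 = 0.
Quadratic formula: z = [-(7/10) +/- sqrt((7/10)^2 - 4*(1/10))] / 2
Discriminant = 49/100 - 2/5 = 9/100; sqrt = 3/10.
z = (-7/10 +/- 3/10) / 2 => z = -1/5 or z = -1/2.
|p1| = 1/2, |p2| = 1/5.
For BIBO stability, all poles must lie inside the unit circle (|p| < 1).
System is STABLE since both |p| < 1.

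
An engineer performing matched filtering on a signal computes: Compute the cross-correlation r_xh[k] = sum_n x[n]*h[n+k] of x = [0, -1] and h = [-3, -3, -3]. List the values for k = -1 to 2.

Both sequences indexed from 0 and zero outside their support.
Lags with overlap: k = -1 to 2.
  r_xh[-1] = x[1]*h[0] = 3
  r_xh[0] = x[0]*h[0] + x[1]*h[1] = 3
  r_xh[1] = x[0]*h[1] + x[1]*h[2] = 3
  r_xh[2] = x[0]*h[2] = 0
r_xh = [3, 3, 3, 0] (for k = -1, ..., 2)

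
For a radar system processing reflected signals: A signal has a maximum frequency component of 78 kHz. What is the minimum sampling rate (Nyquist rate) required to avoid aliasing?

By the Nyquist-Shannon sampling theorem,
the minimum sampling rate (Nyquist rate) must be at least 2 * f_max.
Nyquist rate = 2 * 78 kHz = 156 kHz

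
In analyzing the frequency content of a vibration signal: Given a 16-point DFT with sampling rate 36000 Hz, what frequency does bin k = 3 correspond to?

The frequency of DFT bin k is: f_k = k * f_s / N
f_3 = 3 * 36000 / 16 = 6750 Hz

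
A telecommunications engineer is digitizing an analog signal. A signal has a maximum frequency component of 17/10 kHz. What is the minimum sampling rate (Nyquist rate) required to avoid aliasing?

By the Nyquist-Shannon sampling theorem,
the minimum sampling rate (Nyquist rate) must be at least 2 * f_max.
Nyquist rate = 2 * 17/10 kHz = 17/5 kHz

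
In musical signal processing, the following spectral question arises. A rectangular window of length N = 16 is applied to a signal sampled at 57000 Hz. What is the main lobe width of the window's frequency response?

For a rectangular window of length N,
the main lobe width in frequency is 2*f_s/N.
= 2*57000/16 = 7125 Hz
This determines the minimum frequency separation for resolving two sinusoids.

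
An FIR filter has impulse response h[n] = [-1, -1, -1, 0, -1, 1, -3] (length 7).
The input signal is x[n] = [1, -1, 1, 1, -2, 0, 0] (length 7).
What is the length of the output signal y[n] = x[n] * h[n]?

For linear convolution, the output length is:
len(y) = len(x) + len(h) - 1 = 7 + 7 - 1 = 13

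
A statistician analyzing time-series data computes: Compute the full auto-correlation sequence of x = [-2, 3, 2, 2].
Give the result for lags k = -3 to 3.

r_xx[k] = sum_m x[m]*x[m+k], indexed from 0, for k = -3 to 3:
  r_xx[-3] = x[3]*x[0] = -4
  r_xx[-2] = x[2]*x[0] + x[3]*x[1] = 2
  r_xx[-1] = x[1]*x[0] + x[2]*x[1] + x[3]*x[2] = 4
  r_xx[0] = x[0]*x[0] + x[1]*x[1] + x[2]*x[2] + x[3]*x[3] = 21
  r_xx[1] = x[0]*x[1] + x[1]*x[2] + x[2]*x[3] = 4
  r_xx[2] = x[0]*x[2] + x[1]*x[3] = 2
  r_xx[3] = x[0]*x[3] = -4
r_xx = [-4, 2, 4, 21, 4, 2, -4]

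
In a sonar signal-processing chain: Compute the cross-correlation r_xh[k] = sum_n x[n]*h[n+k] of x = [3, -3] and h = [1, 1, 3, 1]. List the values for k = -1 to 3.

Both sequences indexed from 0 and zero outside their support.
Lags with overlap: k = -1 to 3.
  r_xh[-1] = x[1]*h[0] = -3
  r_xh[0] = x[0]*h[0] + x[1]*h[1] = 0
  r_xh[1] = x[0]*h[1] + x[1]*h[2] = -6
  r_xh[2] = x[0]*h[2] + x[1]*h[3] = 6
  r_xh[3] = x[0]*h[3] = 3
r_xh = [-3, 0, -6, 6, 3] (for k = -1, ..., 3)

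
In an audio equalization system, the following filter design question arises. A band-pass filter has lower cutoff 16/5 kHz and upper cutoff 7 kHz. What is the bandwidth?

Bandwidth = f_high - f_low
= 7 kHz - 16/5 kHz = 19/5 kHz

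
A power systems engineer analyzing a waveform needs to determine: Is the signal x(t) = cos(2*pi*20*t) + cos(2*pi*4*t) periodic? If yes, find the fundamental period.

f1 = 20 Hz, f2 = 4 Hz
Period T1 = 1/20, T2 = 1/4
Ratio T1/T2 = 4/20, which is rational.
The signal is periodic with fundamental period T = 1/GCD(20,4) = 1/4 s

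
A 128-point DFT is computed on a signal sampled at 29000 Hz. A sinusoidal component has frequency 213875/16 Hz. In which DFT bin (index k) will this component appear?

DFT frequency resolution = f_s/N = 29000/128 = 3625/16 Hz
Bin index k = f_signal / resolution = 213875/16 / 3625/16 = 59
The signal frequency 213875/16 Hz falls in DFT bin k = 59.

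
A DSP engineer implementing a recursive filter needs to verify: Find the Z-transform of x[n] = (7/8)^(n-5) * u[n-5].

Time-shifting property: if X(z) = Z{x[n]}, then Z{x[n-d]} = z^(-d) * X(z)
X(z) = z/(z - 7/8) for x[n] = (7/8)^n * u[n]
Z{x[n-5]} = z^(-5) * z/(z - 7/8) = z^(-4)/(z - 7/8)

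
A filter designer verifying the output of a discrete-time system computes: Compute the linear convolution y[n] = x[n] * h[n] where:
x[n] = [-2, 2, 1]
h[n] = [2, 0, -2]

y[n] = sum_k x[k]*h[n-k]. Output length = len(x) + len(h) - 1 = 3 + 3 - 1 = 5.
y[0] = -2*2 = -4
y[1] = 2*2 + -2*0 = 4
y[2] = 1*2 + 2*0 + -2*-2 = 6
y[3] = 1*0 + 2*-2 = -4
y[4] = 1*-2 = -2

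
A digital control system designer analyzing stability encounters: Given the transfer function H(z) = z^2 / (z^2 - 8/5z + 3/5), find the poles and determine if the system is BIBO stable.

Poles are roots of the denominator: z^2 - 8/5z + 3/5 = 0.
Quadratic formula: z = [-(-8/5) +/- sqrt((-8/5)^2 - 4*(3/5))] / 2
Discriminant = 64/25 - 12/5 = 4/25; sqrt = 2/5.
z = (8/5 +/- 2/5) / 2 => z = 1 or z = 3/5.
|p1| = 1, |p2| = 3/5.
For BIBO stability, all poles must lie inside the unit circle (|p| < 1).
System is UNSTABLE since at least one |p| >= 1.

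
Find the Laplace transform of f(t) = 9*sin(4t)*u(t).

Standard pair: sin(wt)*u(t) <-> w/(s^2+w^2)
With w = 4: L{9*sin(4t)*u(t)} = 36/(s^2+16)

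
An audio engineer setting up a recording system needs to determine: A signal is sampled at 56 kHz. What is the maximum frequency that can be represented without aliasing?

The maximum frequency that can be represented without aliasing
is the Nyquist frequency: f_max = f_s / 2 = 56 kHz / 2 = 28 kHz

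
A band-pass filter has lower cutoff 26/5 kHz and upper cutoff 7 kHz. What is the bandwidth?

Bandwidth = f_high - f_low
= 7 kHz - 26/5 kHz = 9/5 kHz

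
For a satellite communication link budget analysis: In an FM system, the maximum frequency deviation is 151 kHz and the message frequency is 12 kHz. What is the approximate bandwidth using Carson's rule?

Carson's rule: BW = 2*(delta_f + f_m)
= 2*(151 + 12) kHz = 326 kHz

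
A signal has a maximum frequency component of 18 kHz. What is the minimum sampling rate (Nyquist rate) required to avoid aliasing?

By the Nyquist-Shannon sampling theorem,
the minimum sampling rate (Nyquist rate) must be at least 2 * f_max.
Nyquist rate = 2 * 18 kHz = 36 kHz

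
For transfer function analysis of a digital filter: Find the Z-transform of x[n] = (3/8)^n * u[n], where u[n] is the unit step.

The Z-transform of a^n * u[n] is z/(z-a) for |z| > |a|.
Here a = 3/8, so X(z) = z/(z - (3/8)) = 8z/(8z - 3)
ROC: |z| > 3/8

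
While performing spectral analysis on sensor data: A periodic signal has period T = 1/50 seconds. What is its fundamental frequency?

The fundamental frequency is the reciprocal of the period.
f = 1/T = 1/(1/50) = 50 Hz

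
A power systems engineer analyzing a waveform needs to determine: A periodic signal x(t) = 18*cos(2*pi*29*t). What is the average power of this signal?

Average power of A*cos(wt) is A^2/2.
P = 18^2 / 2 = 324/2 = 162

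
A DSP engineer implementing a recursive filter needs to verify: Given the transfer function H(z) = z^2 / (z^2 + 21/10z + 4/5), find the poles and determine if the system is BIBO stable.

Poles are roots of the denominator: z^2 + 21/10z + 4/5 = 0.
Quadratic formula: z = [-(21/10) +/- sqrt((21/10)^2 - 4*(4/5))] / 2
Discriminant = 441/100 - 16/5 = 121/100; sqrt = 11/10.
z = (-21/10 +/- 11/10) / 2 => z = -1/2 or z = -8/5.
|p1| = 8/5, |p2| = 1/2.
For BIBO stability, all poles must lie inside the unit circle (|p| < 1).
System is UNSTABLE since at least one |p| >= 1.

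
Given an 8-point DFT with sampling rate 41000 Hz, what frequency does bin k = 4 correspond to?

The frequency of DFT bin k is: f_k = k * f_s / N
f_4 = 4 * 41000 / 8 = 20500 Hz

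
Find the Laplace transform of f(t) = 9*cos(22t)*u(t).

Standard pair: cos(wt)*u(t) <-> s/(s^2+w^2)
With w = 22: L{9*cos(22t)*u(t)} = 9s/(s^2+484)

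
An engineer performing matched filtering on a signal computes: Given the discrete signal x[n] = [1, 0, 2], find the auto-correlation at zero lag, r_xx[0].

The auto-correlation at zero lag r_xx[0] equals the signal energy.
r_xx[0] = sum of x[n]^2 = 1^2 + 0^2 + 2^2
= 1 + 0 + 4 = 5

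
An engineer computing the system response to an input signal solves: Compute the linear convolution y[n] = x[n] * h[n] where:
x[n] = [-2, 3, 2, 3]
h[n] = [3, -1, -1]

y[n] = sum_k x[k]*h[n-k]. Output length = len(x) + len(h) - 1 = 4 + 3 - 1 = 6.
y[0] = -2*3 = -6
y[1] = 3*3 + -2*-1 = 11
y[2] = 2*3 + 3*-1 + -2*-1 = 5
y[3] = 3*3 + 2*-1 + 3*-1 = 4
y[4] = 3*-1 + 2*-1 = -5
y[5] = 3*-1 = -3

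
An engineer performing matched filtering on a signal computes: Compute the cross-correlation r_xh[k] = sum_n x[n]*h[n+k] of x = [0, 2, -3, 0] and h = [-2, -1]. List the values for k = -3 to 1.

Both sequences indexed from 0 and zero outside their support.
Lags with overlap: k = -3 to 1.
  r_xh[-3] = x[3]*h[0] = 0
  r_xh[-2] = x[2]*h[0] + x[3]*h[1] = 6
  r_xh[-1] = x[1]*h[0] + x[2]*h[1] = -1
  r_xh[0] = x[0]*h[0] + x[1]*h[1] = -2
  r_xh[1] = x[0]*h[1] = 0
r_xh = [0, 6, -1, -2, 0] (for k = -3, ..., 1)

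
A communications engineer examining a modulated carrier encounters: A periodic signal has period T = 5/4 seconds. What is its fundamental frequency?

The fundamental frequency is the reciprocal of the period.
f = 1/T = 1/(5/4) = 4/5 Hz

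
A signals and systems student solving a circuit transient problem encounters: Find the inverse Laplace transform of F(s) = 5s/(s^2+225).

Standard pair: s/(s^2+w^2) <-> cos(wt)*u(t)
With k=5, w=15: f(t) = 5*cos(15t)*u(t)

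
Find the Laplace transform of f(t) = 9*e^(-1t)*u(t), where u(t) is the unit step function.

Standard Laplace transform pair:
e^(-at)*u(t) <-> 1/(s+a)
With a = 1: L{9*e^(-1t)*u(t)} = 9/(s+1), ROC: Re(s) > -1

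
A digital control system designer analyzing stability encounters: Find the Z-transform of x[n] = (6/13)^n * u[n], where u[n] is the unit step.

The Z-transform of a^n * u[n] is z/(z-a) for |z| > |a|.
Here a = 6/13, so X(z) = z/(z - (6/13)) = 13z/(13z - 6)
ROC: |z| > 6/13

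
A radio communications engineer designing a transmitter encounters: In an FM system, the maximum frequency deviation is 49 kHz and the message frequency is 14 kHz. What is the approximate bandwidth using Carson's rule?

Carson's rule: BW = 2*(delta_f + f_m)
= 2*(49 + 14) kHz = 126 kHz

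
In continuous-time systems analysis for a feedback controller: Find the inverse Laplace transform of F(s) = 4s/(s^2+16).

Standard pair: s/(s^2+w^2) <-> cos(wt)*u(t)
With k=4, w=4: f(t) = 4*cos(4t)*u(t)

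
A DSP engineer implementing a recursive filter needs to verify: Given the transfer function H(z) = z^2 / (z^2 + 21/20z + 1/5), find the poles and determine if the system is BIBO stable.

Poles are roots of the denominator: z^2 + 21/20z + 1/5 = 0.
Quadratic formula: z = [-(21/20) +/- sqrt((21/20)^2 - 4*(1/5))] / 2
Discriminant = 441/400 - 4/5 = 121/400; sqrt = 11/20.
z = (-21/20 +/- 11/20) / 2 => z = -1/4 or z = -4/5.
|p1| = 1/4, |p2| = 4/5.
For BIBO stability, all poles must lie inside the unit circle (|p| < 1).
System is STABLE since both |p| < 1.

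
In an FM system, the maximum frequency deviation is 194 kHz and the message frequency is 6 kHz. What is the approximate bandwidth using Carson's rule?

Carson's rule: BW = 2*(delta_f + f_m)
= 2*(194 + 6) kHz = 400 kHz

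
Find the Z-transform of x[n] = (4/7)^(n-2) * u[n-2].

Time-shifting property: if X(z) = Z{x[n]}, then Z{x[n-d]} = z^(-d) * X(z)
X(z) = z/(z - 4/7) for x[n] = (4/7)^n * u[n]
Z{x[n-2]} = z^(-2) * z/(z - 4/7) = z^(-1)/(z - 4/7)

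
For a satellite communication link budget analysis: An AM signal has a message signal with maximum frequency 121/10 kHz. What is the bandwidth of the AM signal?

In AM (double-sideband), the bandwidth is twice the message frequency.
BW = 2 * f_m = 2 * 121/10 kHz = 121/5 kHz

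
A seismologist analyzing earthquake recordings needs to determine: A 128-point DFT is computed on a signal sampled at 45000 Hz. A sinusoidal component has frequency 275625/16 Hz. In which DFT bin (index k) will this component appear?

DFT frequency resolution = f_s/N = 45000/128 = 5625/16 Hz
Bin index k = f_signal / resolution = 275625/16 / 5625/16 = 49
The signal frequency 275625/16 Hz falls in DFT bin k = 49.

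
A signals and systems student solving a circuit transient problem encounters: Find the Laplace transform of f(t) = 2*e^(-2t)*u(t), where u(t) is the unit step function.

Standard Laplace transform pair:
e^(-at)*u(t) <-> 1/(s+a)
With a = 2: L{2*e^(-2t)*u(t)} = 2/(s+2), ROC: Re(s) > -2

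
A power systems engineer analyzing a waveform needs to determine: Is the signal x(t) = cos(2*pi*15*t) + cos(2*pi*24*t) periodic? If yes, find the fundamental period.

f1 = 15 Hz, f2 = 24 Hz
Period T1 = 1/15, T2 = 1/24
Ratio T1/T2 = 24/15, which is rational.
The signal is periodic with fundamental period T = 1/GCD(15,24) = 1/3 s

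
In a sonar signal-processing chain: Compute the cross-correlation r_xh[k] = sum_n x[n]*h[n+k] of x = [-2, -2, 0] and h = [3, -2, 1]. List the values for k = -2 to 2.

Both sequences indexed from 0 and zero outside their support.
Lags with overlap: k = -2 to 2.
  r_xh[-2] = x[2]*h[0] = 0
  r_xh[-1] = x[1]*h[0] + x[2]*h[1] = -6
  r_xh[0] = x[0]*h[0] + x[1]*h[1] + x[2]*h[2] = -2
  r_xh[1] = x[0]*h[1] + x[1]*h[2] = 2
  r_xh[2] = x[0]*h[2] = -2
r_xh = [0, -6, -2, 2, -2] (for k = -2, ..., 2)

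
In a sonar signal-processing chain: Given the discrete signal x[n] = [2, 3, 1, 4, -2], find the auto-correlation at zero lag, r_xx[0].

The auto-correlation at zero lag r_xx[0] equals the signal energy.
r_xx[0] = sum of x[n]^2 = 2^2 + 3^2 + 1^2 + 4^2 + (-2)^2
= 4 + 9 + 1 + 16 + 4 = 34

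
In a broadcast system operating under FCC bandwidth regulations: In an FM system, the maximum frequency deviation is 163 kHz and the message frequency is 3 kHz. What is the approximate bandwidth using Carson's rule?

Carson's rule: BW = 2*(delta_f + f_m)
= 2*(163 + 3) kHz = 332 kHz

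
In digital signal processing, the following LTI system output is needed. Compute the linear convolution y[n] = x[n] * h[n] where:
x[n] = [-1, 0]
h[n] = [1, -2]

y[n] = sum_k x[k]*h[n-k]. Output length = len(x) + len(h) - 1 = 2 + 2 - 1 = 3.
y[0] = -1*1 = -1
y[1] = 0*1 + -1*-2 = 2
y[2] = 0*-2 = 0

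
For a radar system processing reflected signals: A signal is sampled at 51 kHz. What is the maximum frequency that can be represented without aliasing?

The maximum frequency that can be represented without aliasing
is the Nyquist frequency: f_max = f_s / 2 = 51 kHz / 2 = 51/2 kHz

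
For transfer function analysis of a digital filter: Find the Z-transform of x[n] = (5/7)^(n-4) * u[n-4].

Time-shifting property: if X(z) = Z{x[n]}, then Z{x[n-d]} = z^(-d) * X(z)
X(z) = z/(z - 5/7) for x[n] = (5/7)^n * u[n]
Z{x[n-4]} = z^(-4) * z/(z - 5/7) = z^(-3)/(z - 5/7)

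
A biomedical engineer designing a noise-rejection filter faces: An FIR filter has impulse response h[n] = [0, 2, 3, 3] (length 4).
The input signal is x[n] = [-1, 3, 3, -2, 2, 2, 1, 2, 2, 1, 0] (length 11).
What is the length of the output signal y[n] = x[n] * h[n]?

For linear convolution, the output length is:
len(y) = len(x) + len(h) - 1 = 11 + 4 - 1 = 14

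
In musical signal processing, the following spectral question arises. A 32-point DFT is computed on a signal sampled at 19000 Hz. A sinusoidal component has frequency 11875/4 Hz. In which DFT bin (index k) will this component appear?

DFT frequency resolution = f_s/N = 19000/32 = 2375/4 Hz
Bin index k = f_signal / resolution = 11875/4 / 2375/4 = 5
The signal frequency 11875/4 Hz falls in DFT bin k = 5.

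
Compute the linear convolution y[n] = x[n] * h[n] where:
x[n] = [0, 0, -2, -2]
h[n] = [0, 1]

y[n] = sum_k x[k]*h[n-k]. Output length = len(x) + len(h) - 1 = 4 + 2 - 1 = 5.
y[0] = 0*0 = 0
y[1] = 0*0 + 0*1 = 0
y[2] = -2*0 + 0*1 = 0
y[3] = -2*0 + -2*1 = -2
y[4] = -2*1 = -2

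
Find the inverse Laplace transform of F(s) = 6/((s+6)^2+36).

Standard pair: w/((s+a)^2+w^2) <-> e^(-at)*sin(wt)*u(t)
With a=6, w=6: f(t) = e^(-6t)*sin(6t)*u(t)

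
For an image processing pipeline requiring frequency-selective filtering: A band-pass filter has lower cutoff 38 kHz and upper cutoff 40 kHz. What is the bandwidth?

Bandwidth = f_high - f_low
= 40 kHz - 38 kHz = 2 kHz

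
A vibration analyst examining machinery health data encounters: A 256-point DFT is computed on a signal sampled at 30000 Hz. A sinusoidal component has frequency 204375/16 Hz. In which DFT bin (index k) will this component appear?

DFT frequency resolution = f_s/N = 30000/256 = 1875/16 Hz
Bin index k = f_signal / resolution = 204375/16 / 1875/16 = 109
The signal frequency 204375/16 Hz falls in DFT bin k = 109.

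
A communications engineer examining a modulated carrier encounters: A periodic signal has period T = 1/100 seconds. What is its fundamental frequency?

The fundamental frequency is the reciprocal of the period.
f = 1/T = 1/(1/100) = 100 Hz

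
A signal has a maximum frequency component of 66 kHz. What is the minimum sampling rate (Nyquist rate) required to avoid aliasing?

By the Nyquist-Shannon sampling theorem,
the minimum sampling rate (Nyquist rate) must be at least 2 * f_max.
Nyquist rate = 2 * 66 kHz = 132 kHz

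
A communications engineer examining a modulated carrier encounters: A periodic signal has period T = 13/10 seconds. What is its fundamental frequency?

The fundamental frequency is the reciprocal of the period.
f = 1/T = 1/(13/10) = 10/13 Hz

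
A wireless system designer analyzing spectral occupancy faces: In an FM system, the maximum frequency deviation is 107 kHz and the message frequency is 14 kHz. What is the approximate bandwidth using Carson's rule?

Carson's rule: BW = 2*(delta_f + f_m)
= 2*(107 + 14) kHz = 242 kHz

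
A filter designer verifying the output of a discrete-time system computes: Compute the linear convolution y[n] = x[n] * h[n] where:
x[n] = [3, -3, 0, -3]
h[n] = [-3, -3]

y[n] = sum_k x[k]*h[n-k]. Output length = len(x) + len(h) - 1 = 4 + 2 - 1 = 5.
y[0] = 3*-3 = -9
y[1] = -3*-3 + 3*-3 = 0
y[2] = 0*-3 + -3*-3 = 9
y[3] = -3*-3 + 0*-3 = 9
y[4] = -3*-3 = 9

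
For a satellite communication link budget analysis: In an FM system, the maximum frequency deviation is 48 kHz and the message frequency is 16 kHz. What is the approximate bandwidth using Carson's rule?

Carson's rule: BW = 2*(delta_f + f_m)
= 2*(48 + 16) kHz = 128 kHz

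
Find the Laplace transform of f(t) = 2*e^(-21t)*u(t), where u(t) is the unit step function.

Standard Laplace transform pair:
e^(-at)*u(t) <-> 1/(s+a)
With a = 21: L{2*e^(-21t)*u(t)} = 2/(s+21), ROC: Re(s) > -21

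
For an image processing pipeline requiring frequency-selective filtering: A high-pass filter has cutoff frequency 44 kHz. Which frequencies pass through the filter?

A high-pass filter passes all frequencies above the cutoff frequency 44 kHz and attenuates lower frequencies.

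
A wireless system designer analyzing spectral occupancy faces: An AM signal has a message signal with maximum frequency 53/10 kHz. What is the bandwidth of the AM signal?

In AM (double-sideband), the bandwidth is twice the message frequency.
BW = 2 * f_m = 2 * 53/10 kHz = 53/5 kHz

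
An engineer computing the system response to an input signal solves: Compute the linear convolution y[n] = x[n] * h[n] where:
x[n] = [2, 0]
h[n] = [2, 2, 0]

y[n] = sum_k x[k]*h[n-k]. Output length = len(x) + len(h) - 1 = 2 + 3 - 1 = 4.
y[0] = 2*2 = 4
y[1] = 0*2 + 2*2 = 4
y[2] = 0*2 + 2*0 = 0
y[3] = 0*0 = 0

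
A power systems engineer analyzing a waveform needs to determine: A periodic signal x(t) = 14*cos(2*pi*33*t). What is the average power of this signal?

Average power of A*cos(wt) is A^2/2.
P = 14^2 / 2 = 196/2 = 98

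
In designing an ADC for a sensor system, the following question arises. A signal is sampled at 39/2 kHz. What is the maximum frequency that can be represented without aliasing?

The maximum frequency that can be represented without aliasing
is the Nyquist frequency: f_max = f_s / 2 = 39/2 kHz / 2 = 39/4 kHz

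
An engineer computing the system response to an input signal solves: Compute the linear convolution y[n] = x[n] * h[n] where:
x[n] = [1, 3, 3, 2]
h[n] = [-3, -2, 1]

y[n] = sum_k x[k]*h[n-k]. Output length = len(x) + len(h) - 1 = 4 + 3 - 1 = 6.
y[0] = 1*-3 = -3
y[1] = 3*-3 + 1*-2 = -11
y[2] = 3*-3 + 3*-2 + 1*1 = -14
y[3] = 2*-3 + 3*-2 + 3*1 = -9
y[4] = 2*-2 + 3*1 = -1
y[5] = 2*1 = 2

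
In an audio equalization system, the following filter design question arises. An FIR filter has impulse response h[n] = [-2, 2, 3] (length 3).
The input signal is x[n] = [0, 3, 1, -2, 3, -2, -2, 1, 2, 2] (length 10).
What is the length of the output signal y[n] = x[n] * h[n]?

For linear convolution, the output length is:
len(y) = len(x) + len(h) - 1 = 10 + 3 - 1 = 12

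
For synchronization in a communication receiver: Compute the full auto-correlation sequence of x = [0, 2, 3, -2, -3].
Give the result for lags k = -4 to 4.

r_xx[k] = sum_m x[m]*x[m+k], indexed from 0, for k = -4 to 4:
  r_xx[-4] = x[4]*x[0] = 0
  r_xx[-3] = x[3]*x[0] + x[4]*x[1] = -6
  r_xx[-2] = x[2]*x[0] + x[3]*x[1] + x[4]*x[2] = -13
  r_xx[-1] = x[1]*x[0] + x[2]*x[1] + x[3]*x[2] + x[4]*x[3] = 6
  r_xx[0] = x[0]*x[0] + x[1]*x[1] + x[2]*x[2] + x[3]*x[3] + x[4]*x[4] = 26
  r_xx[1] = x[0]*x[1] + x[1]*x[2] + x[2]*x[3] + x[3]*x[4] = 6
  r_xx[2] = x[0]*x[2] + x[1]*x[3] + x[2]*x[4] = -13
  r_xx[3] = x[0]*x[3] + x[1]*x[4] = -6
  r_xx[4] = x[0]*x[4] = 0
r_xx = [0, -6, -13, 6, 26, 6, -13, -6, 0]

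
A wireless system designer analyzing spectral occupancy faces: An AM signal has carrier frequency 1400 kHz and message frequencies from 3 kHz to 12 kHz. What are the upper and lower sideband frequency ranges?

Upper sideband (USB) = fc + [fm_low, fm_high] = 1400 + [3, 12] = [1403, 1412] kHz
Lower sideband (LSB) = fc - [fm_high, fm_low] = 1400 - [12, 3] = [1388, 1397] kHz
Total occupied spectrum: 1388 kHz to 1412 kHz (plus carrier at 1400 kHz)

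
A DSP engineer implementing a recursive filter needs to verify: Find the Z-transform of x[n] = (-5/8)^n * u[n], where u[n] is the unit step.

The Z-transform of a^n * u[n] is z/(z-a) for |z| > |a|.
Here a = -5/8, so X(z) = z/(z - (-5/8)) = 8z/(8z + 5)
ROC: |z| > 5/8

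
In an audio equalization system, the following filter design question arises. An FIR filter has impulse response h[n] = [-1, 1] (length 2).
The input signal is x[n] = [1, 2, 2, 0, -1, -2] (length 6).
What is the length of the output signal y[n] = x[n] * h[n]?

For linear convolution, the output length is:
len(y) = len(x) + len(h) - 1 = 6 + 2 - 1 = 7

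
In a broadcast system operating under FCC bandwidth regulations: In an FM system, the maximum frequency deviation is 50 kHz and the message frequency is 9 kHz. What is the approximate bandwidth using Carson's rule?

Carson's rule: BW = 2*(delta_f + f_m)
= 2*(50 + 9) kHz = 118 kHz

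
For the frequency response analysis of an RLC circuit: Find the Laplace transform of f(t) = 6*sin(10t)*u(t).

Standard pair: sin(wt)*u(t) <-> w/(s^2+w^2)
With w = 10: L{6*sin(10t)*u(t)} = 60/(s^2+100)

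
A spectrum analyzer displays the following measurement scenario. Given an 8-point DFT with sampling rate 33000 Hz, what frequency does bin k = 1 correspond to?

The frequency of DFT bin k is: f_k = k * f_s / N
f_1 = 1 * 33000 / 8 = 4125 Hz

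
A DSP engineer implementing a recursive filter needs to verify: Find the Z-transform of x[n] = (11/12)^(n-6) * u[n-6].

Time-shifting property: if X(z) = Z{x[n]}, then Z{x[n-d]} = z^(-d) * X(z)
X(z) = z/(z - 11/12) for x[n] = (11/12)^n * u[n]
Z{x[n-6]} = z^(-6) * z/(z - 11/12) = z^(-5)/(z - 11/12)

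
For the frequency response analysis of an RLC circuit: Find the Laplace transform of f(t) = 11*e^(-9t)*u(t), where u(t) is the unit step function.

Standard Laplace transform pair:
e^(-at)*u(t) <-> 1/(s+a)
With a = 9: L{11*e^(-9t)*u(t)} = 11/(s+9), ROC: Re(s) > -9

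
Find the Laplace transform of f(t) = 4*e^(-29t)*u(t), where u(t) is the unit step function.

Standard Laplace transform pair:
e^(-at)*u(t) <-> 1/(s+a)
With a = 29: L{4*e^(-29t)*u(t)} = 4/(s+29), ROC: Re(s) > -29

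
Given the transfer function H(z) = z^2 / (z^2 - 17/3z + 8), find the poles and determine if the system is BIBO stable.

Poles are roots of the denominator: z^2 - 17/3z + 8 = 0.
Quadratic formula: z = [-(-17/3) +/- sqrt((-17/3)^2 - 4*(8))] / 2
Discriminant = 289/9 - 32 = 1/9; sqrt = 1/3.
z = (17/3 +/- 1/3) / 2 => z = 3 or z = 8/3.
|p1| = 8/3, |p2| = 3.
For BIBO stability, all poles must lie inside the unit circle (|p| < 1).
System is UNSTABLE since at least one |p| >= 1.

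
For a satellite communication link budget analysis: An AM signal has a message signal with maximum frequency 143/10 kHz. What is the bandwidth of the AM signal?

In AM (double-sideband), the bandwidth is twice the message frequency.
BW = 2 * f_m = 2 * 143/10 kHz = 143/5 kHz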